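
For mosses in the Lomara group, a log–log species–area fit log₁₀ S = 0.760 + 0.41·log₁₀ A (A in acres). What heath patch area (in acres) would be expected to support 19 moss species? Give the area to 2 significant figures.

19 = 5.754 × A^0.41  ⇒  A^0.41 = 19/5.754 = 3.302
ln A = ln(3.302) / 0.41 = 1.1945 / 0.41 = 2.9134
A = e^2.9134 ≈ 18.42 acres

18 acres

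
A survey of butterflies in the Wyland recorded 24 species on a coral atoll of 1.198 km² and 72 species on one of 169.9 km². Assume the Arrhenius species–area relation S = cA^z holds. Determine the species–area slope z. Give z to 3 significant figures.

0.222

Taking logs: ln S = ln c + z ln A, so z = (ln S₂ − ln S₁)/(ln A₂ − ln A₁).
z = ln(72/24) / ln(169.9/1.198) = ln(3) / ln(141.8) = 1.0986 / 4.9546 = 0.2217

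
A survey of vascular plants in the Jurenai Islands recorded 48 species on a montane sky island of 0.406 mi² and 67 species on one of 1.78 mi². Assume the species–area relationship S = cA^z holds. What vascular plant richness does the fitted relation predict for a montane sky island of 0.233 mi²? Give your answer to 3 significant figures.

z = ln(67/48) / ln(1.78/0.406) = 0.3335 / 1.4780 = 0.2256
c = 48 / 0.406^0.2256 = 48 / 0.816 = 58.83
S₃ = 58.83 × 0.233^0.2256 = 58.83 × 0.7199 ≈ 42.35

42.3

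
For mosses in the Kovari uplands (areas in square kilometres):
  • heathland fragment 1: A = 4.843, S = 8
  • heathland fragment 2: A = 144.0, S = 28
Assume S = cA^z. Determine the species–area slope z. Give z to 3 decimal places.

0.369

Taking logs: ln S = ln c + z ln A, so z = (ln S₂ − ln S₁)/(ln A₂ − ln A₁).
z = ln(28/8) / ln(144/4.843) = ln(3.5) / ln(29.73) = 1.2528 / 3.3923 = 0.3693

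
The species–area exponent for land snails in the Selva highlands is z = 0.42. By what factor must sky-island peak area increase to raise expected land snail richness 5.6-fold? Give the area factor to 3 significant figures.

60.5

(A₂/A₁)^0.42 = 5.6, so A₂/A₁ = 5.6^(1/0.42) = 5.6^2.381
ln(A₂/A₁) = ln 5.6 / 0.42 = 1.7228 / 0.42 = 4.1018
A₂/A₁ = e^4.1018 ≈ 60.45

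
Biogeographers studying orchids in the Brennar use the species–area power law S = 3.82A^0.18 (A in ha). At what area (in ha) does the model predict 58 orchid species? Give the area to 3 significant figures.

3660000 ha

58 = 3.82 × A^0.18  ⇒  A^0.18 = 58/3.82 = 15.18
ln A = ln(15.18) / 0.18 = 2.7202 / 0.18 = 15.1122
A = e^15.1122 ≈ 3657100 ha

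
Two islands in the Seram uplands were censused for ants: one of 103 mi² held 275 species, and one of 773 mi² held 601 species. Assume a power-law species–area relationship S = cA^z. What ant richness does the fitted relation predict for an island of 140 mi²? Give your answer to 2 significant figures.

z = ln(601/275) / ln(773/103) = 0.7818 / 2.0156 = 0.3879
c = 275 / 103^0.3879 = 275 / 6.036 = 45.56
S₃ = 45.56 × 140^0.3879 = 45.56 × 6.799 ≈ 309.8

310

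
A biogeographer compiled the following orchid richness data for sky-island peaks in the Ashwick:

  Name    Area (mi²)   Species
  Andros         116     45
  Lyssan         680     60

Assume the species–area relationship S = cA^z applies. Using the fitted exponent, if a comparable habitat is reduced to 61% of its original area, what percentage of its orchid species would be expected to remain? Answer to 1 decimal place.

92.3%

z = ln(60/45) / ln(680/116) = 0.2877 / 1.7685 = 0.1627
S_new/S_old = (A_new/A_old)^z = 0.61^0.1627 = exp(0.1627 × -0.4943) = 0.9227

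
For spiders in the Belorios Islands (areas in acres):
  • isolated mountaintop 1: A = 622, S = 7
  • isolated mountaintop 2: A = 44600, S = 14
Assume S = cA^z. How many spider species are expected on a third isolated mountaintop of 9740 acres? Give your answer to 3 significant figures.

z = ln(14/7) / ln(44600/622) = 0.6931 / 4.2725 = 0.1622
c = 7 / 622^0.1622 = 7 / 2.84 = 2.465
S₃ = 2.465 × 9740^0.1622 = 2.465 × 4.437 ≈ 10.94

10.9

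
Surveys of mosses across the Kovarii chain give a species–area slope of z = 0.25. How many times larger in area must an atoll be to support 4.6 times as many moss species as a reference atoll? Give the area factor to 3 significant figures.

448

(A₂/A₁)^0.25 = 4.6, so A₂/A₁ = 4.6^(1/0.25) = 4.6^4
ln(A₂/A₁) = ln 4.6 / 0.25 = 1.5261 / 0.25 = 6.1042
A₂/A₁ = e^6.1042 ≈ 447.7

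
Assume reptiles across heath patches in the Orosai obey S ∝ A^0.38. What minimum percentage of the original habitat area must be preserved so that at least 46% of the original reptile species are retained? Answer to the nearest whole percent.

13%

Need (A_new/A_old)^0.38 = 0.46, so A_new/A_old = 0.46^(1/0.38) = 0.46^2.632
ln(A_new/A_old) = ln 0.46 / 0.38 = -0.7765 / 0.38 = -2.0435
A_new/A_old = e^-2.0435 ≈ 0.1296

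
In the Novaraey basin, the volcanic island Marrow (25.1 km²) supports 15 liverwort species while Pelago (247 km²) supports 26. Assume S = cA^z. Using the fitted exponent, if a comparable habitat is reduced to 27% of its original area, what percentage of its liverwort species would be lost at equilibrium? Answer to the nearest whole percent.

27%

z = ln(26/15) / ln(247/25.1) = 0.5500 / 2.2865 = 0.2406
S_new/S_old = (A_new/A_old)^z = 0.27^0.2406 = exp(0.2406 × -1.3093) = 0.7298
Fraction lost = 1 − 0.7298 = 0.2702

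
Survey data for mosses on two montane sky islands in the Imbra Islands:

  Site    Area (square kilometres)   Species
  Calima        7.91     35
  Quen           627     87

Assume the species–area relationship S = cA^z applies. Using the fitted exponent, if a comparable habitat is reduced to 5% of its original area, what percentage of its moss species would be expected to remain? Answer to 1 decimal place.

z = ln(87/35) / ln(627/7.91) = 0.9106 / 4.3728 = 0.2082
S_new/S_old = (A_new/A_old)^z = 0.05^0.2082 = exp(0.2082 × -2.9957) = 0.5359

53.6%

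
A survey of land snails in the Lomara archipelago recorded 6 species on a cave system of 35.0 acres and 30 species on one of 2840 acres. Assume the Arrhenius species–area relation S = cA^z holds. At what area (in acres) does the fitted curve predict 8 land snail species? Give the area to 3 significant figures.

z = ln(30/6) / ln(2840/35) = 1.6094 / 4.3962 = 0.3661
c = 6 / 35^0.3661 = 6 / 3.675 = 1.633
A = (8/1.633)^(1/0.3661) ⇒ ln A = ln(4.9)/0.3661 = 4.3412
A = e^4.3412 ≈ 76.8 acres

76.8 acres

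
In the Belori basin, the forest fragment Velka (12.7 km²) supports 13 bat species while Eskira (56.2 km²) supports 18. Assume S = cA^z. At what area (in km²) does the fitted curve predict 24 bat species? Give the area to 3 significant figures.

209 km²

z = ln(18/13) / ln(56.2/12.7) = 0.3254 / 1.4873 = 0.2188
c = 13 / 12.7^0.2188 = 13 / 1.744 = 7.455
A = (24/7.455)^(1/0.2188) ⇒ ln A = ln(3.219)/0.2188 = 5.3437
A = e^5.3437 ≈ 209.3 km²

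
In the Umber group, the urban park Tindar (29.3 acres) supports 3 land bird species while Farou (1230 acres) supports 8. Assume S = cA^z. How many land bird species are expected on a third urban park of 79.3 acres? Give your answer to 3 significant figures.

3.90

z = ln(8/3) / ln(1230/29.3) = 0.9808 / 3.7372 = 0.2625
c = 3 / 29.3^0.2625 = 3 / 2.427 = 1.236
S₃ = 1.236 × 79.3^0.2625 = 1.236 × 3.151 ≈ 3.896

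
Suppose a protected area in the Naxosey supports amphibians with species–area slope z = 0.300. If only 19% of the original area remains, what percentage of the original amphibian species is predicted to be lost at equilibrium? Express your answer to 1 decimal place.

S_new/S_old = (A_new/A_old)^z = 0.19^0.3
= exp(0.3 × ln 0.19) = exp(0.3 × -1.6607) = exp(-0.4982) ≈ 0.6076
Fraction lost = 1 − 0.6076 = 0.3924

39.2%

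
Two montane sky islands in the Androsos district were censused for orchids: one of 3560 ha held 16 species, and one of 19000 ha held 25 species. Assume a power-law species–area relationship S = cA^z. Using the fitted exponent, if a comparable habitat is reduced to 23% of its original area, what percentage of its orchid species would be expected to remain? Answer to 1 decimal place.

z = ln(25/16) / ln(19000/3560) = 0.4463 / 1.6747 = 0.2665
S_new/S_old = (A_new/A_old)^z = 0.23^0.2665 = exp(0.2665 × -1.4697) = 0.6759

67.6%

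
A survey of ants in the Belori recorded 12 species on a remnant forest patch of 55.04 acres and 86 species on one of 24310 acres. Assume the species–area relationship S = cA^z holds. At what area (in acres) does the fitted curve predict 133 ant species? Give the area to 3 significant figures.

z = ln(86/12) / ln(24310/55.04) = 1.9694 / 6.0906 = 0.3234
c = 12 / 55.04^0.3234 = 12 / 3.655 = 3.283
A = (133/3.283)^(1/0.3234) ⇒ ln A = ln(40.51)/0.3234 = 11.4470
A = e^11.4470 ≈ 93620 acres

93600 acres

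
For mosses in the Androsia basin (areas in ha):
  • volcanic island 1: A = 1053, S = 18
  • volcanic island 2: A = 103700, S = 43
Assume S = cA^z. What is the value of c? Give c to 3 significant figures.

z = ln(S₂/S₁) / ln(A₂/A₁) = ln(43/18) / ln(103700/1053) = 0.8708 / 4.5899 = 0.1897
c = S₁ / A₁^z = 18 / 1053^0.1897 = 18 / 3.745 = 4.807

4.81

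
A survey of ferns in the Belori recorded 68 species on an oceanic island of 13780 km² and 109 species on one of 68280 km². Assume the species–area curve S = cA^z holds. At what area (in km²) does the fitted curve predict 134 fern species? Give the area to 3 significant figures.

z = ln(109/68) / ln(68280/13780) = 0.4718 / 1.6004 = 0.2948
c = 68 / 13780^0.2948 = 68 / 16.61 = 4.094
A = (134/4.094)^(1/0.2948) ⇒ ln A = ln(32.73)/0.2948 = 11.8318
A = e^11.8318 ≈ 137552 km²

138000 km²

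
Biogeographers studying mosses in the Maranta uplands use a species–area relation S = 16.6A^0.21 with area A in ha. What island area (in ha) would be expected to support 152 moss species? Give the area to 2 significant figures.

152 = 16.6 × A^0.21  ⇒  A^0.21 = 152/16.6 = 9.157
ln A = ln(9.157) / 0.21 = 2.2145 / 0.21 = 10.5451
A = e^10.5451 ≈ 37992 ha

38000 ha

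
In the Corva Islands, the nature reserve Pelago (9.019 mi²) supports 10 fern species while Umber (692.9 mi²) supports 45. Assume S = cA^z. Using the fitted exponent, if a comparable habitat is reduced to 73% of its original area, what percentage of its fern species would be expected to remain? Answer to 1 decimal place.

z = ln(45/10) / ln(692.9/9.019) = 1.5041 / 4.3416 = 0.3464
S_new/S_old = (A_new/A_old)^z = 0.73^0.3464 = exp(0.3464 × -0.3147) = 0.8967

89.7%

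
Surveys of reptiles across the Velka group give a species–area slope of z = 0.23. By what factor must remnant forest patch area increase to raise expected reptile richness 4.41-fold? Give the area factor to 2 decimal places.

633.73

(A₂/A₁)^0.23 = 4.41, so A₂/A₁ = 4.41^(1/0.23) = 4.41^4.348
ln(A₂/A₁) = ln 4.41 / 0.23 = 1.4839 / 0.23 = 6.4516
A₂/A₁ = e^6.4516 ≈ 633.7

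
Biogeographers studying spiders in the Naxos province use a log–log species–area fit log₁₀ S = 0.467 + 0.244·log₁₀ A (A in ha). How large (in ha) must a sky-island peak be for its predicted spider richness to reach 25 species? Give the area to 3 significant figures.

25 = 2.931 × A^0.244  ⇒  A^0.244 = 25/2.931 = 8.53
ln A = ln(8.53) / 0.244 = 2.1436 / 0.244 = 8.7851
A = e^8.7851 ≈ 6536 ha

6540 ha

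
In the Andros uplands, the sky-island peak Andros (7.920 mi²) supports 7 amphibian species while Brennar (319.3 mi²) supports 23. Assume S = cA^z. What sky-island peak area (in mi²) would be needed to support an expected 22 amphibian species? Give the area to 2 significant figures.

z = ln(23/7) / ln(319.3/7.92) = 1.1896 / 3.6967 = 0.3218
c = 7 / 7.92^0.3218 = 7 / 1.946 = 3.597
A = (22/3.597)^(1/0.3218) ⇒ ln A = ln(6.117)/0.3218 = 5.6280
A = e^5.6280 ≈ 278.1 mi²

280 mi²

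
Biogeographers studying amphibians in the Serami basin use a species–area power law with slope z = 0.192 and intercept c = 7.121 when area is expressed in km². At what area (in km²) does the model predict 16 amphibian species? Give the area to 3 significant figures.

67.8 km²

16 = 7.121 × A^0.192  ⇒  A^0.192 = 16/7.121 = 2.247
ln A = ln(2.247) / 0.192 = 0.8095 / 0.192 = 4.2164
A = e^4.2164 ≈ 67.79 km²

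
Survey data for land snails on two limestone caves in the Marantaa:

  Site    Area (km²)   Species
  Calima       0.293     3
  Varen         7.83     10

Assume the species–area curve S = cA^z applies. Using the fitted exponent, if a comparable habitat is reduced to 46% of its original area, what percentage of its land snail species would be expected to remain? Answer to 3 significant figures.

z = ln(10/3) / ln(7.83/0.293) = 1.2040 / 3.2855 = 0.3664
S_new/S_old = (A_new/A_old)^z = 0.46^0.3664 = exp(0.3664 × -0.7765) = 0.7523

75.2%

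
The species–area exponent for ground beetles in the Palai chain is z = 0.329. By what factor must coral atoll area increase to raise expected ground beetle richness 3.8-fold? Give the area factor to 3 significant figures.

(A₂/A₁)^0.329 = 3.8, so A₂/A₁ = 3.8^(1/0.329) = 3.8^3.04
ln(A₂/A₁) = ln 3.8 / 0.329 = 1.3350 / 0.329 = 4.0578
A₂/A₁ = e^4.0578 ≈ 57.84

57.8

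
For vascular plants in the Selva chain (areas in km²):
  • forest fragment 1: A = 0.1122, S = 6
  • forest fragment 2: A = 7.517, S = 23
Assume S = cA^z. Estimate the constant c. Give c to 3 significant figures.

12.1

z = ln(S₂/S₁) / ln(A₂/A₁) = ln(23/6) / ln(7.517/0.1122) = 1.3437 / 4.2046 = 0.3196
c = S₁ / A₁^z = 6 / 0.1122^0.3196 = 6 / 0.497 = 12.07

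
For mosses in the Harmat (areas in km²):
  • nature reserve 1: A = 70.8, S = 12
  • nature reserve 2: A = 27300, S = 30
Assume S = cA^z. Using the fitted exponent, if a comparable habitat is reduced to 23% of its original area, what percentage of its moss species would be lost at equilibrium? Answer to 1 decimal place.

20.2%

z = ln(30/12) / ln(27300/70.8) = 0.9163 / 5.9548 = 0.1539
S_new/S_old = (A_new/A_old)^z = 0.23^0.1539 = exp(0.1539 × -1.4697) = 0.7976
Fraction lost = 1 − 0.7976 = 0.2024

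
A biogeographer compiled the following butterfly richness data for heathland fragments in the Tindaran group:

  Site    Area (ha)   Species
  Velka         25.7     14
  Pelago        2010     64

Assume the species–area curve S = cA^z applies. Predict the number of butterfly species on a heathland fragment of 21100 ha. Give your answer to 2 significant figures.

z = ln(64/14) / ln(2010/25.7) = 1.5198 / 4.3594 = 0.3486
c = 14 / 25.7^0.3486 = 14 / 3.101 = 4.514
S₃ = 4.514 × 21100^0.3486 = 4.514 × 32.18 ≈ 145.3

150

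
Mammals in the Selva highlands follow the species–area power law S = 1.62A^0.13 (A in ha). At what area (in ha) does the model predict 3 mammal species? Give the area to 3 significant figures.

114 ha

3 = 1.62 × A^0.13  ⇒  A^0.13 = 3/1.62 = 1.852
ln A = ln(1.852) / 0.13 = 0.6162 / 0.13 = 4.7399
A = e^4.7399 ≈ 114.4 ha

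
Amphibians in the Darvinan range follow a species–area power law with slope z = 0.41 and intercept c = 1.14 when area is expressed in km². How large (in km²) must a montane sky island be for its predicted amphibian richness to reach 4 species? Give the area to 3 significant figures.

21.4 km²

4 = 1.14 × A^0.41  ⇒  A^0.41 = 4/1.14 = 3.509
ln A = ln(3.509) / 0.41 = 1.2553 / 0.41 = 3.0616
A = e^3.0616 ≈ 21.36 km²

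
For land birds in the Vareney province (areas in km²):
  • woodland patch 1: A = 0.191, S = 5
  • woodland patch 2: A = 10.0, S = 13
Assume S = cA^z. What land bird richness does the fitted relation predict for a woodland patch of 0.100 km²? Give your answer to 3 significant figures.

4.28

z = ln(13/5) / ln(10/0.191) = 0.9555 / 3.9581 = 0.2414
c = 5 / 0.191^0.2414 = 5 / 0.6706 = 7.456
S₃ = 7.456 × 0.1^0.2414 = 7.456 × 0.5736 ≈ 4.277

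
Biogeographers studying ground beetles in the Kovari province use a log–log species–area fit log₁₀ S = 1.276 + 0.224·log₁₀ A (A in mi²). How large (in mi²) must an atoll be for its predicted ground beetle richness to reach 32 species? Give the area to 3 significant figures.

10.5 mi²

32 = 18.88 × A^0.224  ⇒  A^0.224 = 32/18.88 = 1.695
ln A = ln(1.695) / 0.224 = 0.5276 / 0.224 = 2.3555
A = e^2.3555 ≈ 10.54 mi²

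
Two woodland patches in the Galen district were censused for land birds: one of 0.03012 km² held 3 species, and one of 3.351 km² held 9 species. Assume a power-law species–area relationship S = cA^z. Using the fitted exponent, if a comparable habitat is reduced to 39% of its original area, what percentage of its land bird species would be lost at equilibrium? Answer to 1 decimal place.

z = ln(9/3) / ln(3.351/0.03012) = 1.0986 / 4.7118 = 0.2332
S_new/S_old = (A_new/A_old)^z = 0.39^0.2332 = exp(0.2332 × -0.9416) = 0.8029
Fraction lost = 1 − 0.8029 = 0.1971

19.7%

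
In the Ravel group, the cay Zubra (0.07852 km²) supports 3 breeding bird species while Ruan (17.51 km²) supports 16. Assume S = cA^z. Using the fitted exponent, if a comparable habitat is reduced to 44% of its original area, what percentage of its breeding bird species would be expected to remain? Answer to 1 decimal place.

z = ln(16/3) / ln(17.51/0.07852) = 1.6740 / 5.4072 = 0.3096
S_new/S_old = (A_new/A_old)^z = 0.44^0.3096 = exp(0.3096 × -0.8210) = 0.7756

77.6%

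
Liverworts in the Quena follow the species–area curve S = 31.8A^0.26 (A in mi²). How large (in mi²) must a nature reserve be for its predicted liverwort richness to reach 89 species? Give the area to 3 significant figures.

52.4 mi²

89 = 31.8 × A^0.26  ⇒  A^0.26 = 89/31.8 = 2.799
ln A = ln(2.799) / 0.26 = 1.0292 / 0.26 = 3.9583
A = e^3.9583 ≈ 52.37 mi²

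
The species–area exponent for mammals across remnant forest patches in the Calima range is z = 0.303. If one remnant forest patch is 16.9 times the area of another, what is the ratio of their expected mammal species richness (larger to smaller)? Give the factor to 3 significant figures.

2.36

S₂/S₁ = (A₂/A₁)^z = 16.9^0.303
ln(S₂/S₁) = 0.303 × ln 16.9 = 0.303 × 2.8273 = 0.8567
S₂/S₁ = e^0.8567 ≈ 2.355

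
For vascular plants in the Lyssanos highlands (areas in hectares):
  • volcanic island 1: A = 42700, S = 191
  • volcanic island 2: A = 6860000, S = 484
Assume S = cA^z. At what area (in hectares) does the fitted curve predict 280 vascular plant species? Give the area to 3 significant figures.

z = ln(484/191) / ln(6860000/42700) = 0.9298 / 5.0793 = 0.1831
c = 191 / 42700^0.1831 = 191 / 7.041 = 27.13
A = (280/27.13)^(1/0.1831) ⇒ ln A = ln(10.32)/0.1831 = 12.7515
A = e^12.7515 ≈ 345075 hectares

345000 hectares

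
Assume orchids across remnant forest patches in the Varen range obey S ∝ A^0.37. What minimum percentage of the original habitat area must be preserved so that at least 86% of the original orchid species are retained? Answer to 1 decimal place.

66.5%

Need (A_new/A_old)^0.37 = 0.86, so A_new/A_old = 0.86^(1/0.37) = 0.86^2.703
ln(A_new/A_old) = ln 0.86 / 0.37 = -0.1508 / 0.37 = -0.4076
A_new/A_old = e^-0.4076 ≈ 0.6652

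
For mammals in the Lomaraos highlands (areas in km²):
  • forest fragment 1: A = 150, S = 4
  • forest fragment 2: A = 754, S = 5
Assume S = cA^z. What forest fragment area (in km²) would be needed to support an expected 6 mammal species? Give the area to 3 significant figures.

z = ln(5/4) / ln(754/150) = 0.2231 / 1.6148 = 0.1382
c = 4 / 150^0.1382 = 4 / 1.999 = 2.001
A = (6/2.001)^(1/0.1382) ⇒ ln A = ln(2.998)/0.1382 = 7.9447
A = e^7.9447 ≈ 2821 km²

2820 km²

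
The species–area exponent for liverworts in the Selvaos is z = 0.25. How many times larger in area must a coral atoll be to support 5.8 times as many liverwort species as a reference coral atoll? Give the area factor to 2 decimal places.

(A₂/A₁)^0.25 = 5.8, so A₂/A₁ = 5.8^(1/0.25) = 5.8^4
ln(A₂/A₁) = ln 5.8 / 0.25 = 1.7579 / 0.25 = 7.0314
A₂/A₁ = e^7.0314 ≈ 1132

1131.65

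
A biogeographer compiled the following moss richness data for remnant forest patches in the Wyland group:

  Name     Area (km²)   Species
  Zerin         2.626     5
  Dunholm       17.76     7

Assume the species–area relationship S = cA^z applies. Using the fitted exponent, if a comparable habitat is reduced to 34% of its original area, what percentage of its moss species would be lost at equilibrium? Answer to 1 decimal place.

z = ln(7/5) / ln(17.76/2.626) = 0.3365 / 1.9115 = 0.1760
S_new/S_old = (A_new/A_old)^z = 0.34^0.1760 = exp(0.1760 × -1.0788) = 0.827
Fraction lost = 1 − 0.827 = 0.173

17.3%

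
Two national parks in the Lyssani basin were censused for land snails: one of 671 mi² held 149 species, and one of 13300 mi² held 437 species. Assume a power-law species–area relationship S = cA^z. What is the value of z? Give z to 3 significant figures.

Taking logs: ln S = ln c + z ln A, so z = (ln S₂ − ln S₁)/(ln A₂ − ln A₁).
z = ln(437/149) / ln(13300/671) = ln(2.933) / ln(19.82) = 1.0760 / 2.9868 = 0.3603

0.360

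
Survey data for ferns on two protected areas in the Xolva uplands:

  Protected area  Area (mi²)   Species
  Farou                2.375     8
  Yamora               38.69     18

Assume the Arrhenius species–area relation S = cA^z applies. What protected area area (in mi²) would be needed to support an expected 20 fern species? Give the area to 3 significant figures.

55.6 mi²

z = ln(18/8) / ln(38.69/2.375) = 0.8109 / 2.7906 = 0.2906
c = 8 / 2.375^0.2906 = 8 / 1.286 = 6.222
A = (20/6.222)^(1/0.2906) ⇒ ln A = ln(3.214)/0.2906 = 4.0181
A = e^4.0181 ≈ 55.6 mi²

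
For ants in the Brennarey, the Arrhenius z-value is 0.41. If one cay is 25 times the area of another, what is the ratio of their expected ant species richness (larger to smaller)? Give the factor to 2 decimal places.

S₂/S₁ = (A₂/A₁)^z = 25^0.41
ln(S₂/S₁) = 0.41 × ln 25 = 0.41 × 3.2189 = 1.3197
S₂/S₁ = e^1.3197 ≈ 3.742

3.74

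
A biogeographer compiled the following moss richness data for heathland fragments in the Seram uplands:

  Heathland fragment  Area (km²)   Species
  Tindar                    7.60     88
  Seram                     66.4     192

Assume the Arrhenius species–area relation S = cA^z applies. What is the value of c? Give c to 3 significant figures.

42.4

z = ln(S₂/S₁) / ln(A₂/A₁) = ln(192/88) / ln(66.4/7.6) = 0.7802 / 2.1675 = 0.3599
c = S₁ / A₁^z = 88 / 7.6^0.3599 = 88 / 2.075 = 42.41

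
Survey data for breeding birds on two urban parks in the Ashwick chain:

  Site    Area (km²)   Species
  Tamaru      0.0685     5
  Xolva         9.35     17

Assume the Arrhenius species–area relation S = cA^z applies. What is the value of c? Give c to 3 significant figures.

9.75

z = ln(S₂/S₁) / ln(A₂/A₁) = ln(17/5) / ln(9.35/0.0685) = 1.2238 / 4.9163 = 0.2489
c = S₁ / A₁^z = 5 / 0.0685^0.2489 = 5 / 0.5131 = 9.745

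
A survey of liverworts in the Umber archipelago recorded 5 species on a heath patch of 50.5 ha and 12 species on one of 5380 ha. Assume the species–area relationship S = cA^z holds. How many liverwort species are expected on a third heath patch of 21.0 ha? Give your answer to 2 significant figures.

4.2

z = ln(12/5) / ln(5380/50.5) = 0.8755 / 4.6685 = 0.1875
c = 5 / 50.5^0.1875 = 5 / 2.086 = 2.396
S₃ = 2.396 × 21^0.1875 = 2.396 × 1.77 ≈ 4.241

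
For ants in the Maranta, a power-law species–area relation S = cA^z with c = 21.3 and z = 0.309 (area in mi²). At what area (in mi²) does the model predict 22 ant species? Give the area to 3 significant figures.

1.11 mi²

22 = 21.3 × A^0.309  ⇒  A^0.309 = 22/21.3 = 1.033
ln A = ln(1.033) / 0.309 = 0.0323 / 0.309 = 0.1046
A = e^0.1046 ≈ 1.11 mi²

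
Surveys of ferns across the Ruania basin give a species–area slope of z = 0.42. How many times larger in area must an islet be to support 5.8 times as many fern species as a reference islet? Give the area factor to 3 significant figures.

65.7

(A₂/A₁)^0.42 = 5.8, so A₂/A₁ = 5.8^(1/0.42) = 5.8^2.381
ln(A₂/A₁) = ln 5.8 / 0.42 = 1.7579 / 0.42 = 4.1854
A₂/A₁ = e^4.1854 ≈ 65.72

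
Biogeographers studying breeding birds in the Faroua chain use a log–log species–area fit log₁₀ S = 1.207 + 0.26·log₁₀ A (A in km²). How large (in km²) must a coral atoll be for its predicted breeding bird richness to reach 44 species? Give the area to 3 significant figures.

44 = 16.11 × A^0.26  ⇒  A^0.26 = 44/16.11 = 2.732
ln A = ln(2.732) / 0.26 = 1.0050 / 0.26 = 3.8653
A = e^3.8653 ≈ 47.72 km²

47.7 km²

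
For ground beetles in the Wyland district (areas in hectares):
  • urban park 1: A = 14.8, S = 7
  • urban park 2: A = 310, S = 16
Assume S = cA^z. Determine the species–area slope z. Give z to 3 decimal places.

Taking logs: ln S = ln c + z ln A, so z = (ln S₂ − ln S₁)/(ln A₂ − ln A₁).
z = ln(16/7) / ln(310/14.8) = ln(2.286) / ln(20.95) = 0.8267 / 3.0419 = 0.2718

0.272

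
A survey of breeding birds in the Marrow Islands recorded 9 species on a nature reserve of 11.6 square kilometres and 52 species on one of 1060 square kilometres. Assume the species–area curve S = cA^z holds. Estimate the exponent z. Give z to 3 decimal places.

0.388

Taking logs: ln S = ln c + z ln A, so z = (ln S₂ − ln S₁)/(ln A₂ − ln A₁).
z = ln(52/9) / ln(1060/11.6) = ln(5.778) / ln(91.38) = 1.7540 / 4.5150 = 0.3885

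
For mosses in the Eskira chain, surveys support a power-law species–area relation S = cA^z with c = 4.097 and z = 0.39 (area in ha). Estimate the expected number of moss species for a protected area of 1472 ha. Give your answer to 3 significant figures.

70.5

S = 4.097 × 1472^0.39
ln S = ln 4.097 + 0.39 × ln 1472 = 1.4103 + 0.39 × 7.2944 = 4.2551
S = e^4.2551 ≈ 70.46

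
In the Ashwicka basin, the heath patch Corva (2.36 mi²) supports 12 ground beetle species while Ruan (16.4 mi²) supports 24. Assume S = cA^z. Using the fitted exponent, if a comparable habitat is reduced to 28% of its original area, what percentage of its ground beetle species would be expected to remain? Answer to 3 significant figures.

z = ln(24/12) / ln(16.4/2.36) = 0.6931 / 1.9386 = 0.3575
S_new/S_old = (A_new/A_old)^z = 0.28^0.3575 = exp(0.3575 × -1.2730) = 0.6344

63.4%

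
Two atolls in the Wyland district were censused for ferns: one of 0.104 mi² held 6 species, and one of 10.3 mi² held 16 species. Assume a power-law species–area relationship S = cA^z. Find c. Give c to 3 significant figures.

z = ln(S₂/S₁) / ln(A₂/A₁) = ln(16/6) / ln(10.3/0.104) = 0.9808 / 4.5955 = 0.2134
c = S₁ / A₁^z = 6 / 0.104^0.2134 = 6 / 0.6169 = 9.726

9.73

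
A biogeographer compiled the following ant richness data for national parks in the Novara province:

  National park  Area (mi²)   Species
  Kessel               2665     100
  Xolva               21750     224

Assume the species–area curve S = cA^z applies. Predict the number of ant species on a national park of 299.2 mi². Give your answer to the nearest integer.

z = ln(224/100) / ln(21750/2665) = 0.8065 / 2.0994 = 0.3841
c = 100 / 2665^0.3841 = 100 / 20.7 = 4.831
S₃ = 4.831 × 299.2^0.3841 = 4.831 × 8.936 ≈ 43.17

43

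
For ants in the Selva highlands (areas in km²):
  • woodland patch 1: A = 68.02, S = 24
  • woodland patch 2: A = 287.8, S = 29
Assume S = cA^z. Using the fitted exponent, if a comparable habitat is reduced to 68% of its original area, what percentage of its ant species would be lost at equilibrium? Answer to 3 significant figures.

z = ln(29/24) / ln(287.8/68.02) = 0.1892 / 1.4425 = 0.1312
S_new/S_old = (A_new/A_old)^z = 0.68^0.1312 = exp(0.1312 × -0.3857) = 0.9507
Fraction lost = 1 − 0.9507 = 0.04934

4.93%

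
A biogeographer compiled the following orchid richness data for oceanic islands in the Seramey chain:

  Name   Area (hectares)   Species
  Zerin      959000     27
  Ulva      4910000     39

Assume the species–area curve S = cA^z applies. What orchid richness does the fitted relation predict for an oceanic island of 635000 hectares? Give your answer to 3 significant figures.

24.6

z = ln(39/27) / ln(4910000/959000) = 0.3677 / 1.6331 = 0.2252
c = 27 / 959000^0.2252 = 27 / 22.23 = 1.215
S₃ = 1.215 × 635000^0.2252 = 1.215 × 20.26 ≈ 24.61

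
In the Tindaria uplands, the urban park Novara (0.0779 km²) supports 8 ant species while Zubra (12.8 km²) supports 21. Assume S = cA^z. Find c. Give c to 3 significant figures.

13.0

z = ln(S₂/S₁) / ln(A₂/A₁) = ln(21/8) / ln(12.8/0.0779) = 0.9651 / 5.1018 = 0.1892
c = S₁ / A₁^z = 8 / 0.0779^0.1892 = 8 / 0.617 = 12.97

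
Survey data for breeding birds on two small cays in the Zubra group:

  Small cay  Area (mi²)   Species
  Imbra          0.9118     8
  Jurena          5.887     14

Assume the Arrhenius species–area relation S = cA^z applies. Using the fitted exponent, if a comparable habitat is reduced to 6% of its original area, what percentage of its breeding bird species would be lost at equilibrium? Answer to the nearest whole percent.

57%

z = ln(14/8) / ln(5.887/0.9118) = 0.5596 / 1.8651 = 0.3000
S_new/S_old = (A_new/A_old)^z = 0.06^0.3000 = exp(0.3000 × -2.8134) = 0.4299
Fraction lost = 1 − 0.4299 = 0.5701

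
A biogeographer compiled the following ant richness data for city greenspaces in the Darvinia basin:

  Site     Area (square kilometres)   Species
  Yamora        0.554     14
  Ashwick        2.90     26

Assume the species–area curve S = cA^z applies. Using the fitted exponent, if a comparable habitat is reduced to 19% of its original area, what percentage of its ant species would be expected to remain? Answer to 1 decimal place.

53.7%

z = ln(26/14) / ln(2.9/0.554) = 0.6190 / 1.6553 = 0.3740
S_new/S_old = (A_new/A_old)^z = 0.19^0.3740 = exp(0.3740 × -1.6607) = 0.5374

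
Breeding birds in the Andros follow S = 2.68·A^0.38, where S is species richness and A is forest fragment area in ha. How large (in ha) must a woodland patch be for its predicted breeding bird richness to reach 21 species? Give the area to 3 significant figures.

21 = 2.68 × A^0.38  ⇒  A^0.38 = 21/2.68 = 7.836
ln A = ln(7.836) / 0.38 = 2.0587 / 0.38 = 5.4176
A = e^5.4176 ≈ 225.3 ha

225 ha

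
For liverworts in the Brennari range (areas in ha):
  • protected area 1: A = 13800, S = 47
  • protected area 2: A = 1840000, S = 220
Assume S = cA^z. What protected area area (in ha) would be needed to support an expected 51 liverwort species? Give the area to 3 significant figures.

z = ln(220/47) / ln(1840000/13800) = 1.5435 / 4.8929 = 0.3155
c = 47 / 13800^0.3155 = 47 / 20.23 = 2.324
A = (51/2.324)^(1/0.3155) ⇒ ln A = ln(21.95)/0.3155 = 9.7913
A = e^9.7913 ≈ 17878 ha

17900 ha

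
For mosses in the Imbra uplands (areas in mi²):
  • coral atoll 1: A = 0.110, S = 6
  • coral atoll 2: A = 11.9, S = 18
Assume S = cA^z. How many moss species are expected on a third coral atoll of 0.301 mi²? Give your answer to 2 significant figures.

7.6

z = ln(18/6) / ln(11.9/0.11) = 1.0986 / 4.6838 = 0.2346
c = 6 / 0.11^0.2346 = 6 / 0.5959 = 10.07
S₃ = 10.07 × 0.301^0.2346 = 10.07 × 0.7546 ≈ 7.598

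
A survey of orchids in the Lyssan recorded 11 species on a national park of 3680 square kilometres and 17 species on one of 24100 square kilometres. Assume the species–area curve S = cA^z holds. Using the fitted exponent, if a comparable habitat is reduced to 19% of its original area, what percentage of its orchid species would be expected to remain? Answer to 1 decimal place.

z = ln(17/11) / ln(24100/3680) = 0.4353 / 1.8793 = 0.2316
S_new/S_old = (A_new/A_old)^z = 0.19^0.2316 = exp(0.2316 × -1.6607) = 0.6807

68.1%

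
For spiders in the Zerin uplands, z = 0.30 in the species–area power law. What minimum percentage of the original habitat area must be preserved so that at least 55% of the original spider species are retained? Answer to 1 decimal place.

Need (A_new/A_old)^0.3 = 0.55, so A_new/A_old = 0.55^(1/0.3) = 0.55^3.333
ln(A_new/A_old) = ln 0.55 / 0.3 = -0.5978 / 0.3 = -1.9928
A_new/A_old = e^-1.9928 ≈ 0.1363

13.6%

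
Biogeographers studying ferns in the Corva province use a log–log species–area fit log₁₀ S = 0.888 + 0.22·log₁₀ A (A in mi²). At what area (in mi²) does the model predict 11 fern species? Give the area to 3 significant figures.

4.98 mi²

11 = 7.727 × A^0.22  ⇒  A^0.22 = 11/7.727 = 1.424
ln A = ln(1.424) / 0.22 = 0.3532 / 0.22 = 1.6055
A = e^1.6055 ≈ 4.98 mi²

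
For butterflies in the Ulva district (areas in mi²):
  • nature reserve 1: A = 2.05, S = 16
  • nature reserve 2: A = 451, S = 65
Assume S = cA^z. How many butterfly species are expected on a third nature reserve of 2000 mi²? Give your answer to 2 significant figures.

96

z = ln(65/16) / ln(451/2.05) = 1.4018 / 5.3936 = 0.2599
c = 16 / 2.05^0.2599 = 16 / 1.205 = 13.28
S₃ = 13.28 × 2000^0.2599 = 13.28 × 7.21 ≈ 95.73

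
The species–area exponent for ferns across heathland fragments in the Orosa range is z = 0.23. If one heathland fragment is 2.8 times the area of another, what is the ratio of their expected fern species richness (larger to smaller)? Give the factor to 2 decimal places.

1.27

S₂/S₁ = (A₂/A₁)^z = 2.8^0.23
ln(S₂/S₁) = 0.23 × ln 2.8 = 0.23 × 1.0296 = 0.2368
S₂/S₁ = e^0.2368 ≈ 1.267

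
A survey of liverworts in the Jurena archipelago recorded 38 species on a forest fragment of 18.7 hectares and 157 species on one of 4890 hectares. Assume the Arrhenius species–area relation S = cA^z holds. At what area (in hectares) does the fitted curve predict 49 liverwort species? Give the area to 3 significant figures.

z = ln(157/38) / ln(4890/18.7) = 1.4187 / 5.5664 = 0.2549
c = 38 / 18.7^0.2549 = 38 / 2.109 = 18.02
A = (49/18.02)^(1/0.2549) ⇒ ln A = ln(2.72)/0.2549 = 3.9261
A = e^3.9261 ≈ 50.71 hectares

50.7 hectares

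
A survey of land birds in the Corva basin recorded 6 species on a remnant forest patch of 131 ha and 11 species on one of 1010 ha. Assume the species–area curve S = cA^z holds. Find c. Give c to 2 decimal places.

1.41

z = ln(S₂/S₁) / ln(A₂/A₁) = ln(11/6) / ln(1010/131) = 0.6061 / 2.0425 = 0.2968
c = S₁ / A₁^z = 6 / 131^0.2968 = 6 / 4.249 = 1.412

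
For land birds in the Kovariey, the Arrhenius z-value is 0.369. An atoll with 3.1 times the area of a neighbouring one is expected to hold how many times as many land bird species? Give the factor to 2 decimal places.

S₂/S₁ = (A₂/A₁)^z = 3.1^0.369
ln(S₂/S₁) = 0.369 × ln 3.1 = 0.369 × 1.1314 = 0.4175
S₂/S₁ = e^0.4175 ≈ 1.518

1.52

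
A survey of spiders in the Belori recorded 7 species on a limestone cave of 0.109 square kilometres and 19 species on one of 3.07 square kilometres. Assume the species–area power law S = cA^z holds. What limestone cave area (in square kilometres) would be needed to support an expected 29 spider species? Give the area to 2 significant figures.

z = ln(19/7) / ln(3.07/0.109) = 0.9985 / 3.3381 = 0.2991
c = 7 / 0.109^0.2991 = 7 / 0.5153 = 13.58
A = (29/13.58)^(1/0.2991) ⇒ ln A = ln(2.135)/0.2991 = 2.5353
A = e^2.5353 ≈ 12.62 square kilometres

13 square kilometres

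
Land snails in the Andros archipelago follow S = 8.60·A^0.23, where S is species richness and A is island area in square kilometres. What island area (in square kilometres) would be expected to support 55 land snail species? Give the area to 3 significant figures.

55 = 8.6 × A^0.23  ⇒  A^0.23 = 55/8.6 = 6.395
ln A = ln(6.395) / 0.23 = 1.8556 / 0.23 = 8.0677
A = e^8.0677 ≈ 3190 square kilometres

3190 square kilometres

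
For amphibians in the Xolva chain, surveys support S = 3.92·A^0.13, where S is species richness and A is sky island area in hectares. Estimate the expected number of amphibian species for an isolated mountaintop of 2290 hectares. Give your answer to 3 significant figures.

S = 3.92 × 2290^0.13
ln S = ln 3.92 + 0.13 × ln 2290 = 1.3661 + 0.13 × 7.7363 = 2.3718
S = e^2.3718 ≈ 10.72

10.7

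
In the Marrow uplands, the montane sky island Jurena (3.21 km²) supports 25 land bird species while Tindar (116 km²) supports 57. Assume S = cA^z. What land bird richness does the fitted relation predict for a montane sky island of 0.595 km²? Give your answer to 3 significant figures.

z = ln(57/25) / ln(116/3.21) = 0.8242 / 3.5873 = 0.2297
c = 25 / 3.21^0.2297 = 25 / 1.307 = 19.12
S₃ = 19.12 × 0.595^0.2297 = 19.12 × 0.8876 ≈ 16.97

17.0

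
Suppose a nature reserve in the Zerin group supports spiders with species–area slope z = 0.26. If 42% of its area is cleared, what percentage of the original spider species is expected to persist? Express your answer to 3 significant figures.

S_new/S_old = (A_new/A_old)^z = 0.58^0.26
= exp(0.26 × ln 0.58) = exp(0.26 × -0.5447) = exp(-0.1416) ≈ 0.8679

86.8%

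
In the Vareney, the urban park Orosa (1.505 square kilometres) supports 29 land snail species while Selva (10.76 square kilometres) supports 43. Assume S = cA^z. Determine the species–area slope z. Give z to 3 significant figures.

0.200

Taking logs: ln S = ln c + z ln A, so z = (ln S₂ − ln S₁)/(ln A₂ − ln A₁).
z = ln(43/29) / ln(10.76/1.505) = ln(1.483) / ln(7.15) = 0.3939 / 1.9670 = 0.2003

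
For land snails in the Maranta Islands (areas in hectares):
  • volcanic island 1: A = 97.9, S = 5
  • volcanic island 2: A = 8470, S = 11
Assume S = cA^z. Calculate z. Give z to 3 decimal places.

0.177

Taking logs: ln S = ln c + z ln A, so z = (ln S₂ − ln S₁)/(ln A₂ − ln A₁).
z = ln(11/5) / ln(8470/97.9) = ln(2.2) / ln(86.52) = 0.7885 / 4.4603 = 0.1768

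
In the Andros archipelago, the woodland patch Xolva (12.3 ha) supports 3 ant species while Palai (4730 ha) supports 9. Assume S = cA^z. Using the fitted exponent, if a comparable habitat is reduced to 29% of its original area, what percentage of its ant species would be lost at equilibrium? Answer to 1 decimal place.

z = ln(9/3) / ln(4730/12.3) = 1.0986 / 5.9521 = 0.1846
S_new/S_old = (A_new/A_old)^z = 0.29^0.1846 = exp(0.1846 × -1.2379) = 0.7957
Fraction lost = 1 − 0.7957 = 0.2043

20.4%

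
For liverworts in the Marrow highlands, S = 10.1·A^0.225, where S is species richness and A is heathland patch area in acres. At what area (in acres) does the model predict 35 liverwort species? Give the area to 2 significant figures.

250 acres

35 = 10.1 × A^0.225  ⇒  A^0.225 = 35/10.1 = 3.465
ln A = ln(3.465) / 0.225 = 1.2428 / 0.225 = 5.5236
A = e^5.5236 ≈ 250.5 acres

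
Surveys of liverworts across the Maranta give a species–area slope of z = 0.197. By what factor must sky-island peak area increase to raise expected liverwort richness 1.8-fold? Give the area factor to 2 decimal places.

(A₂/A₁)^0.197 = 1.8, so A₂/A₁ = 1.8^(1/0.197) = 1.8^5.076
ln(A₂/A₁) = ln 1.8 / 0.197 = 0.5878 / 0.197 = 2.9837
A₂/A₁ = e^2.9837 ≈ 19.76

19.76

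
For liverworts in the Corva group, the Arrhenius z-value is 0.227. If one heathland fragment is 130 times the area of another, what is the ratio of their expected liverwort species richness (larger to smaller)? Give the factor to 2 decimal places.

S₂/S₁ = (A₂/A₁)^z = 130^0.227
ln(S₂/S₁) = 0.227 × ln 130 = 0.227 × 4.8675 = 1.1049
S₂/S₁ = e^1.1049 ≈ 3.019

3.02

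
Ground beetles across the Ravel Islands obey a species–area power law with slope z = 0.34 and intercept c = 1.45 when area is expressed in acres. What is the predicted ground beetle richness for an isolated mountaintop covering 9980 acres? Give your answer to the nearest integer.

S = 1.45 × 9980^0.34
ln S = ln 1.45 + 0.34 × ln 9980 = 0.3716 + 0.34 × 9.2083 = 3.5024
S = e^3.5024 ≈ 33.19

33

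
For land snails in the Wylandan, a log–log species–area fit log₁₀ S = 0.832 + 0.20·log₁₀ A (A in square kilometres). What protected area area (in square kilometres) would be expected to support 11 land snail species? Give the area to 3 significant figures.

11.1 square kilometres

11 = 6.792 × A^0.2  ⇒  A^0.2 = 11/6.792 = 1.62
ln A = ln(1.62) / 0.2 = 0.4821 / 0.2 = 2.4107
A = e^2.4107 ≈ 11.14 square kilometres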